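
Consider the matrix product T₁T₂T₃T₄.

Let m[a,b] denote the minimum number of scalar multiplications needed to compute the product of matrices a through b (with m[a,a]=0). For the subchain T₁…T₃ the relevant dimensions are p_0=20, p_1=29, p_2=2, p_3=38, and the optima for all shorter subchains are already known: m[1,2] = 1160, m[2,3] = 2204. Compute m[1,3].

m[1,3] = min over k∈[1,2] of m[1,k]+m[k+1,3]+p_{0}·p_k·p_{3}.
k=1: 0 + 2204 + 20·29·38 = 24244; k=2: 1160 + 0 + 20·2·38 = 2680.
Minimum: 2680 at k=2.

2680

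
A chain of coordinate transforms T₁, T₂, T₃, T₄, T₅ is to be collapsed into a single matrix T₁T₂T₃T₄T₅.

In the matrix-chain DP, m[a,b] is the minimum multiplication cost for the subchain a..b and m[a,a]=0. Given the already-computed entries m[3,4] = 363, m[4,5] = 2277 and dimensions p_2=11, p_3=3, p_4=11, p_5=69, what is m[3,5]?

4554

m[3,5] = min over k∈[3,4] of m[3,k]+m[k+1,5]+p_{2}·p_k·p_{5}.
k=3: 0 + 2277 + 11·3·69 = 4554; k=4: 363 + 0 + 11·11·69 = 8712.
Minimum: 4554 at k=3.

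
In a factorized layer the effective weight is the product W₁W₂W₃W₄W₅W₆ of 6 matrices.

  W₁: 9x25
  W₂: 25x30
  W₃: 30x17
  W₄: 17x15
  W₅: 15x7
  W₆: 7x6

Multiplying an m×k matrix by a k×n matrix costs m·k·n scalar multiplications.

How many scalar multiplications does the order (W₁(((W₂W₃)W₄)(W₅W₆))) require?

(W₂W₃): 25×30 by 30×17 → 25×17, cost 25·30·17 = 12750
((W₂W₃)W₄): 25×17 by 17×15 → 25×15, cost 25·17·15 = 6375; cumulative 19125
(W₅W₆): 15×7 by 7×6 → 15×6, cost 15·7·6 = 630
(((W₂W₃)W₄)(W₅W₆)): 25×15 by 15×6 → 25×6, cost 25·15·6 = 2250; cumulative 22005
(W₁(((W₂W₃)W₄)(W₅W₆))): 9×25 by 25×6 → 9×6, cost 9·25·6 = 1350; cumulative 23355
Total: 23355 scalar multiplications.

23355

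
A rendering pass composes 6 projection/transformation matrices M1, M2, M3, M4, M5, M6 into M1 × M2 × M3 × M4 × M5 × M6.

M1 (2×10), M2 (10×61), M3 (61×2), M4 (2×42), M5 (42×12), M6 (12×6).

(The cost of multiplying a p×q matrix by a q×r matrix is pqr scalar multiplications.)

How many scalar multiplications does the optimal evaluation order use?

Adjacent pairs: M1M2 = 2·10·61 = 1220; M2M3 = 10·61·2 = 1220; M3M4 = 61·2·42 = 5124; M4M5 = 2·42·12 = 1008; M5M6 = 42·12·6 = 3024.
Length 3: M1..M3: k=1: 0+1220+2·10·2=1260; k=2: 1220+0+2·61·2=1464 → min 1260 | M2..M4: k=2: 0+5124+10·61·42=30744; k=3: 1220+0+10·2·42=2060 → min 2060 | M3..M5: k=3: 0+1008+61·2·12=2472; k=4: 5124+0+61·42·12=35868 → min 2472 | M4..M6: k=4: 0+3024+2·42·6=3528; k=5: 1008+0+2·12·6=1152 → min 1152.
Length 4: M1..M4: k=1: 0+2060+2·10·42=2900; k=2: 1220+5124+2·61·42=11468; k=3: 1260+0+2·2·42=1428 → min 1428 | M2..M5: k=2: 0+2472+10·61·12=9792; k=3: 1220+1008+10·2·12=2468; k=4: 2060+0+10·42·12=7100 → min 2468 | M3..M6: k=3: 0+1152+61·2·6=1884; k=4: 5124+3024+61·42·6=23520; k=5: 2472+0+61·12·6=6864 → min 1884.
Length 5: M1..M5: k=1: 0+2468+2·10·12=2708; k=2: 1220+2472+2·61·12=5156; k=3: 1260+1008+2·2·12=2316; k=4: 1428+0+2·42·12=2436 → min 2316 | M2..M6: k=2: 0+1884+10·61·6=5544; k=3: 1220+1152+10·2·6=2492; k=4: 2060+3024+10·42·6=7604; k=5: 2468+0+10·12·6=3188 → min 2492.
Length 6: M1..M6: k=1: 0+2492+2·10·6=2612; k=2: 1220+1884+2·61·6=3836; k=3: 1260+1152+2·2·6=2436; k=4: 1428+3024+2·42·6=4956; k=5: 2316+0+2·12·6=2460 → min 2436.
Optimal order: ((M1 × (M2 × M3)) × ((M4 × M5) × M6)) with cost 2436.

2436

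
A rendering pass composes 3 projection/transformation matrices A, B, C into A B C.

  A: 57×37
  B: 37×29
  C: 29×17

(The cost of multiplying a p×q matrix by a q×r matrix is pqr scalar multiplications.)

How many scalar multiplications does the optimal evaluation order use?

Order (A (B C)): (B C): 37×29 by 29×17 → 37×17, cost 37·29·17 = 18241; (A (B C)): 57×37 by 37×17 → 57×17, cost 57·37·17 = 35853; cumulative 54094. Total 54094.
Order ((A B) C): (A B): 57×37 by 37×29 → 57×29, cost 57·37·29 = 61161; ((A B) C): 57×29 by 29×17 → 57×17, cost 57·29·17 = 28101; cumulative 89262. Total 89262.
Minimum: 54094.

54094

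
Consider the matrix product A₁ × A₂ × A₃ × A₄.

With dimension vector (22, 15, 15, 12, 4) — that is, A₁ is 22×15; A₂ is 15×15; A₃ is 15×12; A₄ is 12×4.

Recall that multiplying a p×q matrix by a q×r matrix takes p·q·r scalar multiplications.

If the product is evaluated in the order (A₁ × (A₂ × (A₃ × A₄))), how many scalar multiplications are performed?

(A₃ × A₄): 15×12 by 12×4 → 15×4, cost 15·12·4 = 720
(A₂ × (A₃ × A₄)): 15×15 by 15×4 → 15×4, cost 15·15·4 = 900; cumulative 1620
(A₁ × (A₂ × (A₃ × A₄))): 22×15 by 15×4 → 22×4, cost 22·15·4 = 1320; cumulative 2940
Total: 2940 scalar multiplications.

2940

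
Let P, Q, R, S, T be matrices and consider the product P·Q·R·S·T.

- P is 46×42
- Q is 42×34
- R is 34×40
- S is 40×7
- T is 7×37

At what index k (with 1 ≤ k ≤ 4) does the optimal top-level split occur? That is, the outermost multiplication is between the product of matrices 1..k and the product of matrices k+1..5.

Adjacent pairs: PQ = 46·42·34 = 65688; QR = 42·34·40 = 57120; RS = 34·40·7 = 9520; ST = 40·7·37 = 10360.
Length 3: P..R: k=1: 0+57120+46·42·40=134400; k=2: 65688+0+46·34·40=128248 → min 128248 | Q..S: k=2: 0+9520+42·34·7=19516; k=3: 57120+0+42·40·7=68880 → min 19516 | R..T: k=3: 0+10360+34·40·37=60680; k=4: 9520+0+34·7·37=18326 → min 18326.
Length 4: P..S: k=1: 0+19516+46·42·7=33040; k=2: 65688+9520+46·34·7=86156; k=3: 128248+0+46·40·7=141128 → min 33040 | Q..T: k=2: 0+18326+42·34·37=71162; k=3: 57120+10360+42·40·37=129640; k=4: 19516+0+42·7·37=30394 → min 30394.
Top-level splits: k=1: (P..P)·(Q..T) → 0+30394+46·42·37 = 101878; k=2: (P..Q)·(R..T) → 65688+18326+46·34·37 = 141882; k=3: (P..R)·(S..T) → 128248+10360+46·40·37 = 206688; k=4: (P..S)·(T..T) → 33040+0+46·7·37 = 44954.
Best split is after S, i.e. k = 4.

4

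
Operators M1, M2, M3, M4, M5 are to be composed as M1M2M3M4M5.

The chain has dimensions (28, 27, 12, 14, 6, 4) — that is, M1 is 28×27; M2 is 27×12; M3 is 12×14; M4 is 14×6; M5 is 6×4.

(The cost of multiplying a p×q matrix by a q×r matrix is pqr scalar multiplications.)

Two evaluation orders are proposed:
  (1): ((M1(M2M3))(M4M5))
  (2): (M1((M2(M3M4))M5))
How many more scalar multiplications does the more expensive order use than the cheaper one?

Order (1) = ((M1(M2M3))(M4M5)): (M2M3): 27×12 by 12×14 → 27×14, cost 27·12·14 = 4536; (M1(M2M3)): 28×27 by 27×14 → 28×14, cost 28·27·14 = 10584; cumulative 15120; (M4M5): 14×6 by 6×4 → 14×4, cost 14·6·4 = 336; ((M1(M2M3))(M4M5)): 28×14 by 14×4 → 28×4, cost 28·14·4 = 1568; cumulative 17024. Total 17024.
Order (2) = (M1((M2(M3M4))M5)): (M3M4): 12×14 by 14×6 → 12×6, cost 12·14·6 = 1008; (M2(M3M4)): 27×12 by 12×6 → 27×6, cost 27·12·6 = 1944; cumulative 2952; ((M2(M3M4))M5): 27×6 by 6×4 → 27×4, cost 27·6·4 = 648; cumulative 3600; (M1((M2(M3M4))M5)): 28×27 by 27×4 → 28×4, cost 28·27·4 = 3024; cumulative 6624. Total 6624.
Difference: |17024 − 6624| = 10400.

10400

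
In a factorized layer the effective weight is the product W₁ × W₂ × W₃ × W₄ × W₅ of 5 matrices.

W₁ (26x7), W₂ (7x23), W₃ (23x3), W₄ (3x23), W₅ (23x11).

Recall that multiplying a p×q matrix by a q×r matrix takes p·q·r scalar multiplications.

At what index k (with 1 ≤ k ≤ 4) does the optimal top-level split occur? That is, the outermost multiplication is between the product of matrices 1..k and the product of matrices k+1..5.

Adjacent pairs: W₁W₂ = 26·7·23 = 4186; W₂W₃ = 7·23·3 = 483; W₃W₄ = 23·3·23 = 1587; W₄W₅ = 3·23·11 = 759.
Length 3: W₁..W₃: k=1: 0+483+26·7·3=1029; k=2: 4186+0+26·23·3=5980 → min 1029 | W₂..W₄: k=2: 0+1587+7·23·23=5290; k=3: 483+0+7·3·23=966 → min 966 | W₃..W₅: k=3: 0+759+23·3·11=1518; k=4: 1587+0+23·23·11=7406 → min 1518.
Length 4: W₁..W₄: k=1: 0+966+26·7·23=5152; k=2: 4186+1587+26·23·23=19527; k=3: 1029+0+26·3·23=2823 → min 2823 | W₂..W₅: k=2: 0+1518+7·23·11=3289; k=3: 483+759+7·3·11=1473; k=4: 966+0+7·23·11=2737 → min 1473.
Top-level splits: k=1: (W₁..W₁)·(W₂..W₅) → 0+1473+26·7·11 = 3475; k=2: (W₁..W₂)·(W₃..W₅) → 4186+1518+26·23·11 = 12282; k=3: (W₁..W₃)·(W₄..W₅) → 1029+759+26·3·11 = 2646; k=4: (W₁..W₄)·(W₅..W₅) → 2823+0+26·23·11 = 9401.
Best split is after W₃, i.e. k = 3.

3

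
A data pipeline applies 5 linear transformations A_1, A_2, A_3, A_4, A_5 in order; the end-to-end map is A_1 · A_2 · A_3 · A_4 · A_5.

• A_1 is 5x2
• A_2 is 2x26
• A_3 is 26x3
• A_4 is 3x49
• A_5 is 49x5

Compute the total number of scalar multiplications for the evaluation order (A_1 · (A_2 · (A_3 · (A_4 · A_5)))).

(A_4 · A_5): 3×49 by 49×5 → 3×5, cost 3·49·5 = 735
(A_3 · (A_4 · A_5)): 26×3 by 3×5 → 26×5, cost 26·3·5 = 390; cumulative 1125
(A_2 · (A_3 · (A_4 · A_5))): 2×26 by 26×5 → 2×5, cost 2·26·5 = 260; cumulative 1385
(A_1 · (A_2 · (A_3 · (A_4 · A_5)))): 5×2 by 2×5 → 5×5, cost 5·2·5 = 50; cumulative 1435
Total: 1435 scalar multiplications.

1435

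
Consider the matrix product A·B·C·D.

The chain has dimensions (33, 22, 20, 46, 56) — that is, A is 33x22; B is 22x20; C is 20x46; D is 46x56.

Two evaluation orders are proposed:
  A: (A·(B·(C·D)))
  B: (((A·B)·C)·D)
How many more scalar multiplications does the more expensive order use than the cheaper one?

13072

Order A = (A·(B·(C·D))): (C·D): 20×46 by 46×56 → 20×56, cost 20·46·56 = 51520; (B·(C·D)): 22×20 by 20×56 → 22×56, cost 22·20·56 = 24640; cumulative 76160; (A·(B·(C·D))): 33×22 by 22×56 → 33×56, cost 33·22·56 = 40656; cumulative 116816. Total 116816.
Order B = (((A·B)·C)·D): (A·B): 33×22 by 22×20 → 33×20, cost 33·22·20 = 14520; ((A·B)·C): 33×20 by 20×46 → 33×46, cost 33·20·46 = 30360; cumulative 44880; (((A·B)·C)·D): 33×46 by 46×56 → 33×56, cost 33·46·56 = 85008; cumulative 129888. Total 129888.
Difference: |116816 − 129888| = 13072.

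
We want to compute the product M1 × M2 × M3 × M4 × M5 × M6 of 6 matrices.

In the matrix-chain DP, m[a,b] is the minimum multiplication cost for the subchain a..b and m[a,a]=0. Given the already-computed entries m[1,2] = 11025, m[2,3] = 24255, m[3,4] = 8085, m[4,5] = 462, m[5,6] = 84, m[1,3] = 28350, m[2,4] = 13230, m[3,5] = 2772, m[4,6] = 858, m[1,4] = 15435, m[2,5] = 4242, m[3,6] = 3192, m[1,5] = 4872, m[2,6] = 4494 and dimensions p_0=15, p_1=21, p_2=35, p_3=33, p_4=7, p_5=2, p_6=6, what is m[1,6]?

5052

m[1,6] = min over k∈[1,5] of m[1,k]+m[k+1,6]+p_{0}·p_k·p_{6}.
k=1: 0 + 4494 + 15·21·6 = 6384; k=2: 11025 + 3192 + 15·35·6 = 17367; k=3: 28350 + 858 + 15·33·6 = 32178; k=4: 15435 + 84 + 15·7·6 = 16149; k=5: 4872 + 0 + 15·2·6 = 5052.
Minimum: 5052 at k=5.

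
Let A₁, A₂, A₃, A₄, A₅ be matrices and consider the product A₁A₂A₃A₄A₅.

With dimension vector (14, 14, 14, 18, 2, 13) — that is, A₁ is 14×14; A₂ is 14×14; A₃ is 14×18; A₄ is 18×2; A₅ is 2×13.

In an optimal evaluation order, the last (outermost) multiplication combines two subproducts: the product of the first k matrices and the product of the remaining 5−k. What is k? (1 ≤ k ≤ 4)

4

Adjacent pairs: A₁A₂ = 14·14·14 = 2744; A₂A₃ = 14·14·18 = 3528; A₃A₄ = 14·18·2 = 504; A₄A₅ = 18·2·13 = 468.
Length 3: A₁..A₃: k=1: 0+3528+14·14·18=7056; k=2: 2744+0+14·14·18=6272 → min 6272 | A₂..A₄: k=2: 0+504+14·14·2=896; k=3: 3528+0+14·18·2=4032 → min 896 | A₃..A₅: k=3: 0+468+14·18·13=3744; k=4: 504+0+14·2·13=868 → min 868.
Length 4: A₁..A₄: k=1: 0+896+14·14·2=1288; k=2: 2744+504+14·14·2=3640; k=3: 6272+0+14·18·2=6776 → min 1288 | A₂..A₅: k=2: 0+868+14·14·13=3416; k=3: 3528+468+14·18·13=7272; k=4: 896+0+14·2·13=1260 → min 1260.
Top-level splits: k=1: (A₁..A₁)·(A₂..A₅) → 0+1260+14·14·13 = 3808; k=2: (A₁..A₂)·(A₃..A₅) → 2744+868+14·14·13 = 6160; k=3: (A₁..A₃)·(A₄..A₅) → 6272+468+14·18·13 = 10016; k=4: (A₁..A₄)·(A₅..A₅) → 1288+0+14·2·13 = 1652.
Best split is after A₄, i.e. k = 4.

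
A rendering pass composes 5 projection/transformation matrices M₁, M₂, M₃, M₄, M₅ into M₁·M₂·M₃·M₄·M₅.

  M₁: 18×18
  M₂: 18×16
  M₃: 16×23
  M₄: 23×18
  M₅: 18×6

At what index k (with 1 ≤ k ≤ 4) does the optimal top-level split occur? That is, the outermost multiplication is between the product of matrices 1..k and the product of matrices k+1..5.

1

Adjacent pairs: M₁M₂ = 18·18·16 = 5184; M₂M₃ = 18·16·23 = 6624; M₃M₄ = 16·23·18 = 6624; M₄M₅ = 23·18·6 = 2484.
Length 3: M₁..M₃: k=1: 0+6624+18·18·23=14076; k=2: 5184+0+18·16·23=11808 → min 11808 | M₂..M₄: k=2: 0+6624+18·16·18=11808; k=3: 6624+0+18·23·18=14076 → min 11808 | M₃..M₅: k=3: 0+2484+16·23·6=4692; k=4: 6624+0+16·18·6=8352 → min 4692.
Length 4: M₁..M₄: k=1: 0+11808+18·18·18=17640; k=2: 5184+6624+18·16·18=16992; k=3: 11808+0+18·23·18=19260 → min 16992 | M₂..M₅: k=2: 0+4692+18·16·6=6420; k=3: 6624+2484+18·23·6=11592; k=4: 11808+0+18·18·6=13752 → min 6420.
Top-level splits: k=1: (M₁..M₁)·(M₂..M₅) → 0+6420+18·18·6 = 8364; k=2: (M₁..M₂)·(M₃..M₅) → 5184+4692+18·16·6 = 11604; k=3: (M₁..M₃)·(M₄..M₅) → 11808+2484+18·23·6 = 16776; k=4: (M₁..M₄)·(M₅..M₅) → 16992+0+18·18·6 = 18936.
Best split is after M₁, i.e. k = 1.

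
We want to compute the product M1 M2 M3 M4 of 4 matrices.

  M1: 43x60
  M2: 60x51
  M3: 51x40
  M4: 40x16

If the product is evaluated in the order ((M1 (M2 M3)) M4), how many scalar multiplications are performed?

(M2 M3): 60×51 by 51×40 → 60×40, cost 60·51·40 = 122400
(M1 (M2 M3)): 43×60 by 60×40 → 43×40, cost 43·60·40 = 103200; cumulative 225600
((M1 (M2 M3)) M4): 43×40 by 40×16 → 43×16, cost 43·40·16 = 27520; cumulative 253120
Total: 253120 scalar multiplications.

253120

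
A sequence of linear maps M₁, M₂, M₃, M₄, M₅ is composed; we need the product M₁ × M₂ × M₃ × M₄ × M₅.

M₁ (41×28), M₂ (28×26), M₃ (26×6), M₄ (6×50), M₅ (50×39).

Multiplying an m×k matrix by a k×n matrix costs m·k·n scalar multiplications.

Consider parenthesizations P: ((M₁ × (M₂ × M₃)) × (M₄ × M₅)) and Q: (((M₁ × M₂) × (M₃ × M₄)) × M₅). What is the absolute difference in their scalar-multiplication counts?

Order P = ((M₁ × (M₂ × M₃)) × (M₄ × M₅)): (M₂ × M₃): 28×26 by 26×6 → 28×6, cost 28·26·6 = 4368; (M₁ × (M₂ × M₃)): 41×28 by 28×6 → 41×6, cost 41·28·6 = 6888; cumulative 11256; (M₄ × M₅): 6×50 by 50×39 → 6×39, cost 6·50·39 = 11700; ((M₁ × (M₂ × M₃)) × (M₄ × M₅)): 41×6 by 6×39 → 41×39, cost 41·6·39 = 9594; cumulative 32550. Total 32550.
Order Q = (((M₁ × M₂) × (M₃ × M₄)) × M₅): (M₁ × M₂): 41×28 by 28×26 → 41×26, cost 41·28·26 = 29848; (M₃ × M₄): 26×6 by 6×50 → 26×50, cost 26·6·50 = 7800; ((M₁ × M₂) × (M₃ × M₄)): 41×26 by 26×50 → 41×50, cost 41·26·50 = 53300; cumulative 90948; (((M₁ × M₂) × (M₃ × M₄)) × M₅): 41×50 by 50×39 → 41×39, cost 41·50·39 = 79950; cumulative 170898. Total 170898.
Difference: |32550 − 170898| = 138348.

138348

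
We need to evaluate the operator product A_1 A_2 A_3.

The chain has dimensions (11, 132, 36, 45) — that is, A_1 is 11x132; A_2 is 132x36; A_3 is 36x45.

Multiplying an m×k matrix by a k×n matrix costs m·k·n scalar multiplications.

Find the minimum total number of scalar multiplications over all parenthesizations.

Order (A_1 (A_2 A_3)): (A_2 A_3): 132×36 by 36×45 → 132×45, cost 132·36·45 = 213840; (A_1 (A_2 A_3)): 11×132 by 132×45 → 11×45, cost 11·132·45 = 65340; cumulative 279180. Total 279180.
Order ((A_1 A_2) A_3): (A_1 A_2): 11×132 by 132×36 → 11×36, cost 11·132·36 = 52272; ((A_1 A_2) A_3): 11×36 by 36×45 → 11×45, cost 11·36·45 = 17820; cumulative 70092. Total 70092.
Minimum: 70092.

70092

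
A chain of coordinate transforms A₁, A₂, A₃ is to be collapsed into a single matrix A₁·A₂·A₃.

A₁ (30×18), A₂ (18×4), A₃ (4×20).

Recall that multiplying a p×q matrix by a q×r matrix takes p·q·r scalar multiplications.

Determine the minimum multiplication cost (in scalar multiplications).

Order (A₁·(A₂·A₃)): (A₂·A₃): 18×4 by 4×20 → 18×20, cost 18·4·20 = 1440; (A₁·(A₂·A₃)): 30×18 by 18×20 → 30×20, cost 30·18·20 = 10800; cumulative 12240. Total 12240.
Order ((A₁·A₂)·A₃): (A₁·A₂): 30×18 by 18×4 → 30×4, cost 30·18·4 = 2160; ((A₁·A₂)·A₃): 30×4 by 4×20 → 30×20, cost 30·4·20 = 2400; cumulative 4560. Total 4560.
Minimum: 4560.

4560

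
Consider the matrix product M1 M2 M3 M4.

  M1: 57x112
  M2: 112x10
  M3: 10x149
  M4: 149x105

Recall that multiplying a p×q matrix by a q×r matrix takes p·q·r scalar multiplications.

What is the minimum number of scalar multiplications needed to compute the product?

280140

Adjacent pairs: M1M2 = 57·112·10 = 63840; M2M3 = 112·10·149 = 166880; M3M4 = 10·149·105 = 156450.
Length 3: M1..M3: k=1: 0+166880+57·112·149=1118096; k=2: 63840+0+57·10·149=148770 → min 148770 | M2..M4: k=2: 0+156450+112·10·105=274050; k=3: 166880+0+112·149·105=1919120 → min 274050.
Length 4: M1..M4: k=1: 0+274050+57·112·105=944370; k=2: 63840+156450+57·10·105=280140; k=3: 148770+0+57·149·105=1040535 → min 280140.
Optimal order: ((M1 M2) (M3 M4)) with cost 280140.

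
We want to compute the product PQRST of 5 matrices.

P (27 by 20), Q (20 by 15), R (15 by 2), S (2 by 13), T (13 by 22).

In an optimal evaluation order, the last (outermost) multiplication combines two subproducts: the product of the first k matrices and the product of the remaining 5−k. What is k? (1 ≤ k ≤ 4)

Adjacent pairs: PQ = 27·20·15 = 8100; QR = 20·15·2 = 600; RS = 15·2·13 = 390; ST = 2·13·22 = 572.
Length 3: P..R: k=1: 0+600+27·20·2=1680; k=2: 8100+0+27·15·2=8910 → min 1680 | Q..S: k=2: 0+390+20·15·13=4290; k=3: 600+0+20·2·13=1120 → min 1120 | R..T: k=3: 0+572+15·2·22=1232; k=4: 390+0+15·13·22=4680 → min 1232.
Length 4: P..S: k=1: 0+1120+27·20·13=8140; k=2: 8100+390+27·15·13=13755; k=3: 1680+0+27·2·13=2382 → min 2382 | Q..T: k=2: 0+1232+20·15·22=7832; k=3: 600+572+20·2·22=2052; k=4: 1120+0+20·13·22=6840 → min 2052.
Top-level splits: k=1: (P..P)·(Q..T) → 0+2052+27·20·22 = 13932; k=2: (P..Q)·(R..T) → 8100+1232+27·15·22 = 18242; k=3: (P..R)·(S..T) → 1680+572+27·2·22 = 3440; k=4: (P..S)·(T..T) → 2382+0+27·13·22 = 10104.
Best split is after R, i.e. k = 3.

3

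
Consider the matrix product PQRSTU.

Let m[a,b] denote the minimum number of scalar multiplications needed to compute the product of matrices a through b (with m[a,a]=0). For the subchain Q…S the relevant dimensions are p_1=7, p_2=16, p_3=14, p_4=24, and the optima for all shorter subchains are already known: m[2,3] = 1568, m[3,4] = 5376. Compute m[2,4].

m[2,4] = min over k∈[2,3] of m[2,k]+m[k+1,4]+p_{1}·p_k·p_{4}.
k=2: 0 + 5376 + 7·16·24 = 8064; k=3: 1568 + 0 + 7·14·24 = 3920.
Minimum: 3920 at k=3.

3920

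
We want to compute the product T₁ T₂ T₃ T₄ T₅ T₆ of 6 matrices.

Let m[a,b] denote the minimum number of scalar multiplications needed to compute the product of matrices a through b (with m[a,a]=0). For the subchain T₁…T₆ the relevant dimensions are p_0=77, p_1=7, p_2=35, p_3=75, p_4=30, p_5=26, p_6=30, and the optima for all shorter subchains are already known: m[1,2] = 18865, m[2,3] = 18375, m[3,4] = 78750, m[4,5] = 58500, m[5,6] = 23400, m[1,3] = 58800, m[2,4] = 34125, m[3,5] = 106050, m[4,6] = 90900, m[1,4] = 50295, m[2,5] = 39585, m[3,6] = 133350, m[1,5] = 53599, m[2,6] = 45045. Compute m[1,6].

61215

m[1,6] = min over k∈[1,5] of m[1,k]+m[k+1,6]+p_{0}·p_k·p_{6}.
k=1: 0 + 45045 + 77·7·30 = 61215; k=2: 18865 + 133350 + 77·35·30 = 233065; k=3: 58800 + 90900 + 77·75·30 = 322950; k=4: 50295 + 23400 + 77·30·30 = 142995; k=5: 53599 + 0 + 77·26·30 = 113659.
Minimum: 61215 at k=1.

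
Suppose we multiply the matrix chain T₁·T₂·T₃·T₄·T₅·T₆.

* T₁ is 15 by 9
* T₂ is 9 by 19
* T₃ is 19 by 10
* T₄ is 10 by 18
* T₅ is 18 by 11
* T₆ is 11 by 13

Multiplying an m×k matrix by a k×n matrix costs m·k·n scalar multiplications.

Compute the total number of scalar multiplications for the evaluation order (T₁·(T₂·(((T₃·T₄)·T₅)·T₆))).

13877

(T₃·T₄): 19×10 by 10×18 → 19×18, cost 19·10·18 = 3420
((T₃·T₄)·T₅): 19×18 by 18×11 → 19×11, cost 19·18·11 = 3762; cumulative 7182
(((T₃·T₄)·T₅)·T₆): 19×11 by 11×13 → 19×13, cost 19·11·13 = 2717; cumulative 9899
(T₂·(((T₃·T₄)·T₅)·T₆)): 9×19 by 19×13 → 9×13, cost 9·19·13 = 2223; cumulative 12122
(T₁·(T₂·(((T₃·T₄)·T₅)·T₆))): 15×9 by 9×13 → 15×13, cost 15·9·13 = 1755; cumulative 13877
Total: 13877 scalar multiplications.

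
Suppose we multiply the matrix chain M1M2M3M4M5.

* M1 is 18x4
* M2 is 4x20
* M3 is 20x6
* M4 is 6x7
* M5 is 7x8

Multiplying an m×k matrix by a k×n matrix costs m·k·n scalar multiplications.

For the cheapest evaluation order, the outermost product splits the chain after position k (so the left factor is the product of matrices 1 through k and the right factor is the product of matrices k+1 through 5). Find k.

Adjacent pairs: M1M2 = 18·4·20 = 1440; M2M3 = 4·20·6 = 480; M3M4 = 20·6·7 = 840; M4M5 = 6·7·8 = 336.
Length 3: M1..M3: k=1: 0+480+18·4·6=912; k=2: 1440+0+18·20·6=3600 → min 912 | M2..M4: k=2: 0+840+4·20·7=1400; k=3: 480+0+4·6·7=648 → min 648 | M3..M5: k=3: 0+336+20·6·8=1296; k=4: 840+0+20·7·8=1960 → min 1296.
Length 4: M1..M4: k=1: 0+648+18·4·7=1152; k=2: 1440+840+18·20·7=4800; k=3: 912+0+18·6·7=1668 → min 1152 | M2..M5: k=2: 0+1296+4·20·8=1936; k=3: 480+336+4·6·8=1008; k=4: 648+0+4·7·8=872 → min 872.
Top-level splits: k=1: (M1..M1)·(M2..M5) → 0+872+18·4·8 = 1448; k=2: (M1..M2)·(M3..M5) → 1440+1296+18·20·8 = 5616; k=3: (M1..M3)·(M4..M5) → 912+336+18·6·8 = 2112; k=4: (M1..M4)·(M5..M5) → 1152+0+18·7·8 = 2160.
Best split is after M1, i.e. k = 1.

1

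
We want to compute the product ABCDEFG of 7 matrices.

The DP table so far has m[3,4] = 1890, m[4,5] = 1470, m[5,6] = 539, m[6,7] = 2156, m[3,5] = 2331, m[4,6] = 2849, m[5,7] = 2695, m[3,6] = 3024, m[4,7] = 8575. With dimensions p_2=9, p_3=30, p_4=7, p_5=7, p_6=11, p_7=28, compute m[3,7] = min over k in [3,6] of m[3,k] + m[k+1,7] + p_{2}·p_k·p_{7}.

5796

m[3,7] = min over k∈[3,6] of m[3,k]+m[k+1,7]+p_{2}·p_k·p_{7}.
k=3: 0 + 8575 + 9·30·28 = 16135; k=4: 1890 + 2695 + 9·7·28 = 6349; k=5: 2331 + 2156 + 9·7·28 = 6251; k=6: 3024 + 0 + 9·11·28 = 5796.
Minimum: 5796 at k=6.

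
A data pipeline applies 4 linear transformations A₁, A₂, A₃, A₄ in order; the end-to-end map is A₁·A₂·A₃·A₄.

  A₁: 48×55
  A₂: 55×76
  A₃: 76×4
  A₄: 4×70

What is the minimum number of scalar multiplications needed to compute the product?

Adjacent pairs: A₁A₂ = 48·55·76 = 200640; A₂A₃ = 55·76·4 = 16720; A₃A₄ = 76·4·70 = 21280.
Length 3: A₁..A₃: k=1: 0+16720+48·55·4=27280; k=2: 200640+0+48·76·4=215232 → min 27280 | A₂..A₄: k=2: 0+21280+55·76·70=313880; k=3: 16720+0+55·4·70=32120 → min 32120.
Length 4: A₁..A₄: k=1: 0+32120+48·55·70=216920; k=2: 200640+21280+48·76·70=477280; k=3: 27280+0+48·4·70=40720 → min 40720.
Optimal order: ((A₁·(A₂·A₃))·A₄) with cost 40720.

40720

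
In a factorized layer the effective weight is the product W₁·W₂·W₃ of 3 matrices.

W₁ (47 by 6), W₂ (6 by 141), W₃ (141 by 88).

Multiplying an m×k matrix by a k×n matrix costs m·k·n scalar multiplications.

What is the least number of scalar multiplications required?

99264

Order (W₁·(W₂·W₃)): (W₂·W₃): 6×141 by 141×88 → 6×88, cost 6·141·88 = 74448; (W₁·(W₂·W₃)): 47×6 by 6×88 → 47×88, cost 47·6·88 = 24816; cumulative 99264. Total 99264.
Order ((W₁·W₂)·W₃): (W₁·W₂): 47×6 by 6×141 → 47×141, cost 47·6·141 = 39762; ((W₁·W₂)·W₃): 47×141 by 141×88 → 47×88, cost 47·141·88 = 583176; cumulative 622938. Total 622938.
Minimum: 99264.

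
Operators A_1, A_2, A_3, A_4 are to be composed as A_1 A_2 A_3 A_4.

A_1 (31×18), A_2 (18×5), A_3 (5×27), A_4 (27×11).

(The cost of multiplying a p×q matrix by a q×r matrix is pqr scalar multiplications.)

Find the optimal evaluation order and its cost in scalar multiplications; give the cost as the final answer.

5980

Adjacent pairs: A_1A_2 = 31·18·5 = 2790; A_2A_3 = 18·5·27 = 2430; A_3A_4 = 5·27·11 = 1485.
Length 3: A_1..A_3: k=1: 0+2430+31·18·27=17496; k=2: 2790+0+31·5·27=6975 → min 6975 | A_2..A_4: k=2: 0+1485+18·5·11=2475; k=3: 2430+0+18·27·11=7776 → min 2475.
Length 4: A_1..A_4: k=1: 0+2475+31·18·11=8613; k=2: 2790+1485+31·5·11=5980; k=3: 6975+0+31·27·11=16182 → min 5980.
Optimal parenthesization: ((A_1 A_2) (A_3 A_4)) with cost 5980.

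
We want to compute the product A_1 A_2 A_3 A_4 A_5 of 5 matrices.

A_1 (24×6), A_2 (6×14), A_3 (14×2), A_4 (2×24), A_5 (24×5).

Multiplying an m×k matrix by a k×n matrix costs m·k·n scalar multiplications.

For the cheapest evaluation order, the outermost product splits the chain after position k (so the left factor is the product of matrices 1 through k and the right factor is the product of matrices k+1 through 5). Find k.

Adjacent pairs: A_1A_2 = 24·6·14 = 2016; A_2A_3 = 6·14·2 = 168; A_3A_4 = 14·2·24 = 672; A_4A_5 = 2·24·5 = 240.
Length 3: A_1..A_3: k=1: 0+168+24·6·2=456; k=2: 2016+0+24·14·2=2688 → min 456 | A_2..A_4: k=2: 0+672+6·14·24=2688; k=3: 168+0+6·2·24=456 → min 456 | A_3..A_5: k=3: 0+240+14·2·5=380; k=4: 672+0+14·24·5=2352 → min 380.
Length 4: A_1..A_4: k=1: 0+456+24·6·24=3912; k=2: 2016+672+24·14·24=10752; k=3: 456+0+24·2·24=1608 → min 1608 | A_2..A_5: k=2: 0+380+6·14·5=800; k=3: 168+240+6·2·5=468; k=4: 456+0+6·24·5=1176 → min 468.
Top-level splits: k=1: (A_1..A_1)·(A_2..A_5) → 0+468+24·6·5 = 1188; k=2: (A_1..A_2)·(A_3..A_5) → 2016+380+24·14·5 = 4076; k=3: (A_1..A_3)·(A_4..A_5) → 456+240+24·2·5 = 936; k=4: (A_1..A_4)·(A_5..A_5) → 1608+0+24·24·5 = 4488.
Best split is after A_3, i.e. k = 3.

3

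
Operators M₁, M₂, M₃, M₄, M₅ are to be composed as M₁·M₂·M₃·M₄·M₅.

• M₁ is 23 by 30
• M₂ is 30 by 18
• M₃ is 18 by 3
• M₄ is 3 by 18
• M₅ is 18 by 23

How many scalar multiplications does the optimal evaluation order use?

6519

Adjacent pairs: M₁M₂ = 23·30·18 = 12420; M₂M₃ = 30·18·3 = 1620; M₃M₄ = 18·3·18 = 972; M₄M₅ = 3·18·23 = 1242.
Length 3: M₁..M₃: k=1: 0+1620+23·30·3=3690; k=2: 12420+0+23·18·3=13662 → min 3690 | M₂..M₄: k=2: 0+972+30·18·18=10692; k=3: 1620+0+30·3·18=3240 → min 3240 | M₃..M₅: k=3: 0+1242+18·3·23=2484; k=4: 972+0+18·18·23=8424 → min 2484.
Length 4: M₁..M₄: k=1: 0+3240+23·30·18=15660; k=2: 12420+972+23·18·18=20844; k=3: 3690+0+23·3·18=4932 → min 4932 | M₂..M₅: k=2: 0+2484+30·18·23=14904; k=3: 1620+1242+30·3·23=4932; k=4: 3240+0+30·18·23=15660 → min 4932.
Length 5: M₁..M₅: k=1: 0+4932+23·30·23=20802; k=2: 12420+2484+23·18·23=24426; k=3: 3690+1242+23·3·23=6519; k=4: 4932+0+23·18·23=14454 → min 6519.
Optimal order: ((M₁·(M₂·M₃))·(M₄·M₅)) with cost 6519.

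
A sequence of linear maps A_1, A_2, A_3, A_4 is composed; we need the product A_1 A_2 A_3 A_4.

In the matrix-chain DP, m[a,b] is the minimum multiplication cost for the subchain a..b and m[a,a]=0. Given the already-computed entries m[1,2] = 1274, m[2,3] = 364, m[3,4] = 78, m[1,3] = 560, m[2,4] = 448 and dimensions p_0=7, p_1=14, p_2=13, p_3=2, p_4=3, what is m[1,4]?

602

m[1,4] = min over k∈[1,3] of m[1,k]+m[k+1,4]+p_{0}·p_k·p_{4}.
k=1: 0 + 448 + 7·14·3 = 742; k=2: 1274 + 78 + 7·13·3 = 1625; k=3: 560 + 0 + 7·2·3 = 602.
Minimum: 602 at k=3.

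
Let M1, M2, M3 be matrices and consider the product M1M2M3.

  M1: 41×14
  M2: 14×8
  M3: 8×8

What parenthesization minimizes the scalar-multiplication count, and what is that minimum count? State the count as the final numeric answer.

(M1(M2M3)): cost 5488.
((M1M2)M3): cost 7216.
Optimal: (M1(M2M3)) with cost 5488.

5488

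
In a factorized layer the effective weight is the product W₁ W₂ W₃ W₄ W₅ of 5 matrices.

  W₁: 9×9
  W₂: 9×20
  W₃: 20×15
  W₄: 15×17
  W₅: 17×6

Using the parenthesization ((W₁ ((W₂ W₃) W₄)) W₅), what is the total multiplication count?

(W₂ W₃): 9×20 by 20×15 → 9×15, cost 9·20·15 = 2700
((W₂ W₃) W₄): 9×15 by 15×17 → 9×17, cost 9·15·17 = 2295; cumulative 4995
(W₁ ((W₂ W₃) W₄)): 9×9 by 9×17 → 9×17, cost 9·9·17 = 1377; cumulative 6372
((W₁ ((W₂ W₃) W₄)) W₅): 9×17 by 17×6 → 9×6, cost 9·17·6 = 918; cumulative 7290
Total: 7290 scalar multiplications.

7290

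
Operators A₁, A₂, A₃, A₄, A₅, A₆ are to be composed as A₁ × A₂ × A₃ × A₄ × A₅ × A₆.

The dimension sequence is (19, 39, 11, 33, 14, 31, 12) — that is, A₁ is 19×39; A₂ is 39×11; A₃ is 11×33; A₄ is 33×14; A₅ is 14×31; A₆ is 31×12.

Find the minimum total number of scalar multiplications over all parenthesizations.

22797

Adjacent pairs: A₁A₂ = 19·39·11 = 8151; A₂A₃ = 39·11·33 = 14157; A₃A₄ = 11·33·14 = 5082; A₄A₅ = 33·14·31 = 14322; A₅A₆ = 14·31·12 = 5208.
Length 3: A₁..A₃: k=1: 0+14157+19·39·33=38610; k=2: 8151+0+19·11·33=15048 → min 15048 | A₂..A₄: k=2: 0+5082+39·11·14=11088; k=3: 14157+0+39·33·14=32175 → min 11088 | A₃..A₅: k=3: 0+14322+11·33·31=25575; k=4: 5082+0+11·14·31=9856 → min 9856 | A₄..A₆: k=4: 0+5208+33·14·12=10752; k=5: 14322+0+33·31·12=26598 → min 10752.
Length 4: A₁..A₄: k=1: 0+11088+19·39·14=21462; k=2: 8151+5082+19·11·14=16159; k=3: 15048+0+19·33·14=23826 → min 16159 | A₂..A₅: k=2: 0+9856+39·11·31=23155; k=3: 14157+14322+39·33·31=68376; k=4: 11088+0+39·14·31=28014 → min 23155 | A₃..A₆: k=3: 0+10752+11·33·12=15108; k=4: 5082+5208+11·14·12=12138; k=5: 9856+0+11·31·12=13948 → min 12138.
Length 5: A₁..A₅: k=1: 0+23155+19·39·31=46126; k=2: 8151+9856+19·11·31=24486; k=3: 15048+14322+19·33·31=48807; k=4: 16159+0+19·14·31=24405 → min 24405 | A₂..A₆: k=2: 0+12138+39·11·12=17286; k=3: 14157+10752+39·33·12=40353; k=4: 11088+5208+39·14·12=22848; k=5: 23155+0+39·31·12=37663 → min 17286.
Length 6: A₁..A₆: k=1: 0+17286+19·39·12=26178; k=2: 8151+12138+19·11·12=22797; k=3: 15048+10752+19·33·12=33324; k=4: 16159+5208+19·14·12=24559; k=5: 24405+0+19·31·12=31473 → min 22797.
Optimal order: ((A₁ × A₂) × ((A₃ × A₄) × (A₅ × A₆))) with cost 22797.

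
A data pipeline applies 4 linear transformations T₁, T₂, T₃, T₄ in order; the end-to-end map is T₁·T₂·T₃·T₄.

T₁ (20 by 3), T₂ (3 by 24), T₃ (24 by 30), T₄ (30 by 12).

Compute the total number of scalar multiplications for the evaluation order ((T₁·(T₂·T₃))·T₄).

11160

(T₂·T₃): 3×24 by 24×30 → 3×30, cost 3·24·30 = 2160
(T₁·(T₂·T₃)): 20×3 by 3×30 → 20×30, cost 20·3·30 = 1800; cumulative 3960
((T₁·(T₂·T₃))·T₄): 20×30 by 30×12 → 20×12, cost 20·30·12 = 7200; cumulative 11160
Total: 11160 scalar multiplications.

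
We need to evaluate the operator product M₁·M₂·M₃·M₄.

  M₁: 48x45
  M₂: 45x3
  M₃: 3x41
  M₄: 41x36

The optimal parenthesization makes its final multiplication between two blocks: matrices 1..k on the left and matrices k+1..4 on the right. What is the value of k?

2

Adjacent pairs: M₁M₂ = 48·45·3 = 6480; M₂M₃ = 45·3·41 = 5535; M₃M₄ = 3·41·36 = 4428.
Length 3: M₁..M₃: k=1: 0+5535+48·45·41=94095; k=2: 6480+0+48·3·41=12384 → min 12384 | M₂..M₄: k=2: 0+4428+45·3·36=9288; k=3: 5535+0+45·41·36=71955 → min 9288.
Top-level splits: k=1: (M₁..M₁)·(M₂..M₄) → 0+9288+48·45·36 = 87048; k=2: (M₁..M₂)·(M₃..M₄) → 6480+4428+48·3·36 = 16092; k=3: (M₁..M₃)·(M₄..M₄) → 12384+0+48·41·36 = 83232.
Best split is after M₂, i.e. k = 2.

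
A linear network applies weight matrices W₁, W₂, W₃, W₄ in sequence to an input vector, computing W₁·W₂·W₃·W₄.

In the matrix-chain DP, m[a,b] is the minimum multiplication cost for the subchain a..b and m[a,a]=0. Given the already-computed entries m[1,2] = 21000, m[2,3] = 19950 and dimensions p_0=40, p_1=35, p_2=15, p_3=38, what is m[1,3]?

43800

m[1,3] = min over k∈[1,2] of m[1,k]+m[k+1,3]+p_{0}·p_k·p_{3}.
k=1: 0 + 19950 + 40·35·38 = 73150; k=2: 21000 + 0 + 40·15·38 = 43800.
Minimum: 43800 at k=2.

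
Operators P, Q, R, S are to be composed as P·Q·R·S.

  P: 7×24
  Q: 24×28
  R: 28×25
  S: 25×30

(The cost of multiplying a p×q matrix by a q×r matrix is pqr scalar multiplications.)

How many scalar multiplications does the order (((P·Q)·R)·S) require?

(P·Q): 7×24 by 24×28 → 7×28, cost 7·24·28 = 4704
((P·Q)·R): 7×28 by 28×25 → 7×25, cost 7·28·25 = 4900; cumulative 9604
(((P·Q)·R)·S): 7×25 by 25×30 → 7×30, cost 7·25·30 = 5250; cumulative 14854
Total: 14854 scalar multiplications.

14854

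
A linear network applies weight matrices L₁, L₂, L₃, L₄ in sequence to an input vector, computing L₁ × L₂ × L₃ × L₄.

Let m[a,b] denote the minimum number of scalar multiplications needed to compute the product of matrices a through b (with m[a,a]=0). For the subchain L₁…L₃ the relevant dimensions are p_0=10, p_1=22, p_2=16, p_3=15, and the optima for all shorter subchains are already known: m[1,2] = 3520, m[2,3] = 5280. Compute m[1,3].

m[1,3] = min over k∈[1,2] of m[1,k]+m[k+1,3]+p_{0}·p_k·p_{3}.
k=1: 0 + 5280 + 10·22·15 = 8580; k=2: 3520 + 0 + 10·16·15 = 5920.
Minimum: 5920 at k=2.

5920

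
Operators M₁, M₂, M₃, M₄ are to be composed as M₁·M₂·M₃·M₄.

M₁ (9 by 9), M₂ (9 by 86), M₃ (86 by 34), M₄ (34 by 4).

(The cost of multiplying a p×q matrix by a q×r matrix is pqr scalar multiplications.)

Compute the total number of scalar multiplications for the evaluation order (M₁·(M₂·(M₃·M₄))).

(M₃·M₄): 86×34 by 34×4 → 86×4, cost 86·34·4 = 11696
(M₂·(M₃·M₄)): 9×86 by 86×4 → 9×4, cost 9·86·4 = 3096; cumulative 14792
(M₁·(M₂·(M₃·M₄))): 9×9 by 9×4 → 9×4, cost 9·9·4 = 324; cumulative 15116
Total: 15116 scalar multiplications.

15116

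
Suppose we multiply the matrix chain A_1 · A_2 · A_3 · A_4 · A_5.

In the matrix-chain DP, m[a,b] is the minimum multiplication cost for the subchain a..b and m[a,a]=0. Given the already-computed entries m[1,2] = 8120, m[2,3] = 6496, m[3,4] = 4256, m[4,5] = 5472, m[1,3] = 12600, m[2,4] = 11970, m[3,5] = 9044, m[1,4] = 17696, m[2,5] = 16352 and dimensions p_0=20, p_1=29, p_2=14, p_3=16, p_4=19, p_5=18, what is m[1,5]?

22204

m[1,5] = min over k∈[1,4] of m[1,k]+m[k+1,5]+p_{0}·p_k·p_{5}.
k=1: 0 + 16352 + 20·29·18 = 26792; k=2: 8120 + 9044 + 20·14·18 = 22204; k=3: 12600 + 5472 + 20·16·18 = 23832; k=4: 17696 + 0 + 20·19·18 = 24536.
Minimum: 22204 at k=2.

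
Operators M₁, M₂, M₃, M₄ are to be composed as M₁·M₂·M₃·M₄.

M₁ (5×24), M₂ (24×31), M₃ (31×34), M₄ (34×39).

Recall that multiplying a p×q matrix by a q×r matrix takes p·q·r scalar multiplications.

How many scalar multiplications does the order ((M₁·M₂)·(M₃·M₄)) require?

(M₁·M₂): 5×24 by 24×31 → 5×31, cost 5·24·31 = 3720
(M₃·M₄): 31×34 by 34×39 → 31×39, cost 31·34·39 = 41106
((M₁·M₂)·(M₃·M₄)): 5×31 by 31×39 → 5×39, cost 5·31·39 = 6045; cumulative 50871
Total: 50871 scalar multiplications.

50871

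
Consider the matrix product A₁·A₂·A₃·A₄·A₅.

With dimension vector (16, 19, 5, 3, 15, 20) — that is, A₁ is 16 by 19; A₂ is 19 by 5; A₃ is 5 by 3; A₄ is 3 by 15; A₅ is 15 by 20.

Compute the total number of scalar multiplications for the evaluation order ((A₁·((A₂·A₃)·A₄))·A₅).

(A₂·A₃): 19×5 by 5×3 → 19×3, cost 19·5·3 = 285
((A₂·A₃)·A₄): 19×3 by 3×15 → 19×15, cost 19·3·15 = 855; cumulative 1140
(A₁·((A₂·A₃)·A₄)): 16×19 by 19×15 → 16×15, cost 16·19·15 = 4560; cumulative 5700
((A₁·((A₂·A₃)·A₄))·A₅): 16×15 by 15×20 → 16×20, cost 16·15·20 = 4800; cumulative 10500
Total: 10500 scalar multiplications.

10500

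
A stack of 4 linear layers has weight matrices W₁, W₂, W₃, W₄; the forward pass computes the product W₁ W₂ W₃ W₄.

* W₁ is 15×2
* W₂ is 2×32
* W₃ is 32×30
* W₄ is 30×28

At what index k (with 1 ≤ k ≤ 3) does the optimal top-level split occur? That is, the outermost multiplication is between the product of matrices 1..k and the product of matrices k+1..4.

Adjacent pairs: W₁W₂ = 15·2·32 = 960; W₂W₃ = 2·32·30 = 1920; W₃W₄ = 32·30·28 = 26880.
Length 3: W₁..W₃: k=1: 0+1920+15·2·30=2820; k=2: 960+0+15·32·30=15360 → min 2820 | W₂..W₄: k=2: 0+26880+2·32·28=28672; k=3: 1920+0+2·30·28=3600 → min 3600.
Top-level splits: k=1: (W₁..W₁)·(W₂..W₄) → 0+3600+15·2·28 = 4440; k=2: (W₁..W₂)·(W₃..W₄) → 960+26880+15·32·28 = 41280; k=3: (W₁..W₃)·(W₄..W₄) → 2820+0+15·30·28 = 15420.
Best split is after W₁, i.e. k = 1.

1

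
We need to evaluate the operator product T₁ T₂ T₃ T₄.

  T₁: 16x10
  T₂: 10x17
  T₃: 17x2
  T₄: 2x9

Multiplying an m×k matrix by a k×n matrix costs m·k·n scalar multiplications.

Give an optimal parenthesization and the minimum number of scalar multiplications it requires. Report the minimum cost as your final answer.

948

Adjacent pairs: T₁T₂ = 16·10·17 = 2720; T₂T₃ = 10·17·2 = 340; T₃T₄ = 17·2·9 = 306.
Length 3: T₁..T₃: k=1: 0+340+16·10·2=660; k=2: 2720+0+16·17·2=3264 → min 660 | T₂..T₄: k=2: 0+306+10·17·9=1836; k=3: 340+0+10·2·9=520 → min 520.
Length 4: T₁..T₄: k=1: 0+520+16·10·9=1960; k=2: 2720+306+16·17·9=5474; k=3: 660+0+16·2·9=948 → min 948.
Optimal parenthesization: ((T₁ (T₂ T₃)) T₄) with cost 948.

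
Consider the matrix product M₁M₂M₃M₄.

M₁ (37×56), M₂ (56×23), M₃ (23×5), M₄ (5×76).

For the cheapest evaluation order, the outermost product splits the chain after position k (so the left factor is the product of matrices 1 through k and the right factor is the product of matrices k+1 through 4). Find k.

Adjacent pairs: M₁M₂ = 37·56·23 = 47656; M₂M₃ = 56·23·5 = 6440; M₃M₄ = 23·5·76 = 8740.
Length 3: M₁..M₃: k=1: 0+6440+37·56·5=16800; k=2: 47656+0+37·23·5=51911 → min 16800 | M₂..M₄: k=2: 0+8740+56·23·76=106628; k=3: 6440+0+56·5·76=27720 → min 27720.
Top-level splits: k=1: (M₁..M₁)·(M₂..M₄) → 0+27720+37·56·76 = 185192; k=2: (M₁..M₂)·(M₃..M₄) → 47656+8740+37·23·76 = 121072; k=3: (M₁..M₃)·(M₄..M₄) → 16800+0+37·5·76 = 30860.
Best split is after M₃, i.e. k = 3.

3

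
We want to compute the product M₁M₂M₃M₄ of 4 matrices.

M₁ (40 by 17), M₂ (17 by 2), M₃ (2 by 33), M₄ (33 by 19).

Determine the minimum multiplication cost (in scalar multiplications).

Adjacent pairs: M₁M₂ = 40·17·2 = 1360; M₂M₃ = 17·2·33 = 1122; M₃M₄ = 2·33·19 = 1254.
Length 3: M₁..M₃: k=1: 0+1122+40·17·33=23562; k=2: 1360+0+40·2·33=4000 → min 4000 | M₂..M₄: k=2: 0+1254+17·2·19=1900; k=3: 1122+0+17·33·19=11781 → min 1900.
Length 4: M₁..M₄: k=1: 0+1900+40·17·19=14820; k=2: 1360+1254+40·2·19=4134; k=3: 4000+0+40·33·19=29080 → min 4134.
Optimal order: ((M₁M₂)(M₃M₄)) with cost 4134.

4134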